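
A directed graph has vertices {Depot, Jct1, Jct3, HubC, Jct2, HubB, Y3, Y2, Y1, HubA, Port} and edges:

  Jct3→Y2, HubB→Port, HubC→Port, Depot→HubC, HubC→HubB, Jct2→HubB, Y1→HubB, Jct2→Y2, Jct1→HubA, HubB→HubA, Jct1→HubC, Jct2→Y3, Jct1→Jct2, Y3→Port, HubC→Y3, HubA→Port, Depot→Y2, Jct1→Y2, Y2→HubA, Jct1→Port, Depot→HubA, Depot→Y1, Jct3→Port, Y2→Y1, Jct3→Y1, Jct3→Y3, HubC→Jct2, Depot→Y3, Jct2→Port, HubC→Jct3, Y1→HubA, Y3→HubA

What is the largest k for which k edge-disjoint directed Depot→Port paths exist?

Assign every edge capacity 1; by Menger, the answer equals the max flow.
Path Depot→HubC→Port (+1); total 1.
Path Depot→Y3→Port (+1); total 2.
Path Depot→HubA→Port (+1); total 3.
Path Depot→Y1→HubB→Port (+1); total 4.
No residual Depot→Port path; max flow = 4.
Certifying cut of size 4: {Depot→HubC, Depot→Y3, HubA→Port, Y1→HubB}.

4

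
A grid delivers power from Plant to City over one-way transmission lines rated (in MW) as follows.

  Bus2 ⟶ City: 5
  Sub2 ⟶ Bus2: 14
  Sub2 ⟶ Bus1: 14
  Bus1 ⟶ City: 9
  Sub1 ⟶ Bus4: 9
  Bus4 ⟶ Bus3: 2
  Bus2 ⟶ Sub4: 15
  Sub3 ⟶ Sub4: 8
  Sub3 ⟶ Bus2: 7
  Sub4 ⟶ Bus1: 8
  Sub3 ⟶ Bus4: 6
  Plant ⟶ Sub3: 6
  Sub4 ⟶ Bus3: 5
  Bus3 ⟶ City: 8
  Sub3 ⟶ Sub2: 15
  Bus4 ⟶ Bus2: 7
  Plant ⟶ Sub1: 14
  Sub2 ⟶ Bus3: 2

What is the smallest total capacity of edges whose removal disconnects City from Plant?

15

Augment Plant→Sub3→Bus2→City: bottleneck 5, flow now 5.
Augment Plant→Sub3→Sub4→Bus1→City: bottleneck 1, flow now 6.
Augment Plant→Sub1→Bus4→Bus3→City: bottleneck 2, flow now 8.
Augment Plant→Sub1→Bus4→Bus2→Sub4→Bus1→City: bottleneck 7, flow now 15.
No augmenting path remains; maximum flow = 15.
By max-flow min-cut, the minimum cut capacity equals the max flow.
In the residual graph, reachable from Plant: {Plant, Sub1}.
Min-cut edges: Plant→Sub3 (6), Sub1→Bus4 (9); capacity 6 + 9 = 15.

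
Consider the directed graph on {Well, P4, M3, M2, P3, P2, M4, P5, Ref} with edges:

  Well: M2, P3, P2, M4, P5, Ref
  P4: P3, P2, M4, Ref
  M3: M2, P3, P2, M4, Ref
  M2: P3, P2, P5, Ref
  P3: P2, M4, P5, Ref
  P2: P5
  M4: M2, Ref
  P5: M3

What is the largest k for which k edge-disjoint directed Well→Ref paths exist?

Assign every edge capacity 1; by Menger, the answer equals the max flow.
Path Well→Ref (+1); total 1.
Path Well→M2→Ref (+1); total 2.
Path Well→P3→Ref (+1); total 3.
Path Well→M4→Ref (+1); total 4.
Path Well→P5→M3→Ref (+1); total 5.
No residual Well→Ref path; max flow = 5.
Certifying cut of size 5: {P5→M3, Well→M2, Well→M4, Well→P3, Well→Ref}.

5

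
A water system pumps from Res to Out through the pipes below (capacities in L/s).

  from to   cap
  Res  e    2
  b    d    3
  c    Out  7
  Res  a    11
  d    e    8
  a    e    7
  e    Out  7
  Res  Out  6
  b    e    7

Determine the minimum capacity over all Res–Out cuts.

13

Augment Res→Out: bottleneck 6, flow now 6.
Augment Res→e→Out: bottleneck 2, flow now 8.
Augment Res→a→e→Out: bottleneck 5, flow now 13.
No augmenting path remains; maximum flow = 13.
By max-flow min-cut, the minimum cut capacity equals the max flow.
In the residual graph, reachable from Res: {Res, a, e}.
Min-cut edges: Res→Out (6), e→Out (7); capacity 6 + 7 = 13.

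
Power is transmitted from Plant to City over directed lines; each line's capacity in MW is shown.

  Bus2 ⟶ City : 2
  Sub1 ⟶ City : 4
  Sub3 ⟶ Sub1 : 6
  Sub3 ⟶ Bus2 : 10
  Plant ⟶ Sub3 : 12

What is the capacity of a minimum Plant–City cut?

6

Augment Plant→Sub3→Sub1→City: bottleneck 4, flow now 4.
Augment Plant→Sub3→Bus2→City: bottleneck 2, flow now 6.
No augmenting path remains; maximum flow = 6.
By max-flow min-cut, the minimum cut capacity equals the max flow.
In the residual graph, reachable from Plant: {Plant, Sub3, Sub1, Bus2}.
Min-cut edges: Sub1→City (4), Bus2→City (2); capacity 4 + 2 = 6.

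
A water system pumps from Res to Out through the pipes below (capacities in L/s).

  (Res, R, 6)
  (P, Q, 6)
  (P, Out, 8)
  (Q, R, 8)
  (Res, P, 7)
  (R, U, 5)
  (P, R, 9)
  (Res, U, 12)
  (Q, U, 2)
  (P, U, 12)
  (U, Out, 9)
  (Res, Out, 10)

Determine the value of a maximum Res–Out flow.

Augment Res→Out: bottleneck 10, flow now 10.
Augment Res→P→Out: bottleneck 7, flow now 17.
Augment Res→U→Out: bottleneck 9, flow now 26.
No augmenting path remains; maximum flow = 26.
In the residual graph, reachable from Res: {Res, R, U}.
Min-cut edges: Res→P (7), Res→Out (10), U→Out (9); capacity 7 + 10 + 9 = 26.
This cut is saturated, so no flow can exceed 26.

26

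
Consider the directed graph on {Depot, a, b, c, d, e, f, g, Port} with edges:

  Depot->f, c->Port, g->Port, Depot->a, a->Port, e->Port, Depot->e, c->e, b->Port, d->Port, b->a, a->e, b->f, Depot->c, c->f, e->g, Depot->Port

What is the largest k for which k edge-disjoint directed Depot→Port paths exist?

4

Assign every edge capacity 1; by Menger, the answer equals the max flow.
Path Depot→Port (+1); total 1.
Path Depot→a→Port (+1); total 2.
Path Depot→c→Port (+1); total 3.
Path Depot→e→Port (+1); total 4.
No residual Depot→Port path; max flow = 4.
Certifying cut of size 4: {Depot→Port, Depot→a, Depot→c, Depot→e}.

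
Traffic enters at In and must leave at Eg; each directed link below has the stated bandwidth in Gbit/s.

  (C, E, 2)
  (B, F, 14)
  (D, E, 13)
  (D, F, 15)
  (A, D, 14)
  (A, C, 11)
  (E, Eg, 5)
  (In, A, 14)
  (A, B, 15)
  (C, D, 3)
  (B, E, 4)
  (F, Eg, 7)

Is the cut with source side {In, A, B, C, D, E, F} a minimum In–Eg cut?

Yes — it is a minimum cut (capacity 12).

Given cut capacity: 5 + 7 = 12.
Augment In→A→B→E→Eg: bottleneck 4, flow now 4.
Augment In→A→B→F→Eg: bottleneck 7, flow now 11.
Augment In→A→C→E→Eg: bottleneck 1, flow now 12.
No augmenting path remains; maximum flow = 12.
Cut capacity 12 equals the max flow, so it is a minimum cut.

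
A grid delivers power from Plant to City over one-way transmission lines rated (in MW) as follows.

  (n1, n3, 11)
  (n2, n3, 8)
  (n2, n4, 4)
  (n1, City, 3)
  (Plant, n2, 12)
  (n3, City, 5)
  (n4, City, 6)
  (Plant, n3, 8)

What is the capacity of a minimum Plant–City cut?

9

Augment Plant→n3→City: bottleneck 5, flow now 5.
Augment Plant→n2→n4→City: bottleneck 4, flow now 9.
No augmenting path remains; maximum flow = 9.
By max-flow min-cut, the minimum cut capacity equals the max flow.
In the residual graph, reachable from Plant: {Plant, n2, n3}.
Min-cut edges: n2→n4 (4), n3→City (5); capacity 4 + 5 = 9.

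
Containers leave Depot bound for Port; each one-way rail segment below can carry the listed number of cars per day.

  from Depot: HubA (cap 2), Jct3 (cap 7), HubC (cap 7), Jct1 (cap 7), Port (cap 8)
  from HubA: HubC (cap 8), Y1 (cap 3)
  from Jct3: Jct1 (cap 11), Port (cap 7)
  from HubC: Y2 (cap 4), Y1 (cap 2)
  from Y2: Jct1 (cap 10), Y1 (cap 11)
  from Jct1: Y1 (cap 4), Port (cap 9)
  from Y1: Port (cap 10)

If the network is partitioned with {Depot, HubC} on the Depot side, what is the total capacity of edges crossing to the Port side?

30

Edges leaving {Depot, HubC}: Depot→HubA (2), Depot→Jct3 (7), Depot→Jct1 (7), Depot→Port (8), HubC→Y2 (4), HubC→Y1 (2).
Cut capacity = 2 + 7 + 7 + 8 + 4 + 2 = 30.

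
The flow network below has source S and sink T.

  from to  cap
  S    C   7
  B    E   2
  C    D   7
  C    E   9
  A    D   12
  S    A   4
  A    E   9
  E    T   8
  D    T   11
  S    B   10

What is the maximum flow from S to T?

13

Augment S→A→D→T: bottleneck 4, flow now 4.
Augment S→B→E→T: bottleneck 2, flow now 6.
Augment S→C→D→T: bottleneck 7, flow now 13.
No augmenting path remains; maximum flow = 13.
In the residual graph, reachable from S: {S, B}.
Min-cut edges: S→A (4), S→C (7), B→E (2); capacity 4 + 7 + 2 = 13.
This cut is saturated, so no flow can exceed 13.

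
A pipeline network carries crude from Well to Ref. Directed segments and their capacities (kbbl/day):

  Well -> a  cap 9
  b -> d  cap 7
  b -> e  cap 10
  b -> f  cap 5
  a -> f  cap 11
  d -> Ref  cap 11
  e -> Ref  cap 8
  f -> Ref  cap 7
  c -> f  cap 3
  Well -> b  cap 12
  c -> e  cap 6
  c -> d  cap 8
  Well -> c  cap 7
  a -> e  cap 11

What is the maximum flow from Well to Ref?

26

Augment Well→a→e→Ref: bottleneck 8, flow now 8.
Augment Well→a→f→Ref: bottleneck 1, flow now 9.
Augment Well→b→d→Ref: bottleneck 7, flow now 16.
Augment Well→b→f→Ref: bottleneck 5, flow now 21.
Augment Well→c→d→Ref: bottleneck 4, flow now 25.
Augment Well→c→f→Ref: bottleneck 1, flow now 26.
No augmenting path remains; maximum flow = 26.
In the residual graph, reachable from Well: {Well, a, b, c, d, e, f}.
Min-cut edges: d→Ref (11), e→Ref (8), f→Ref (7); capacity 11 + 8 + 7 = 26.
This cut is saturated, so no flow can exceed 26.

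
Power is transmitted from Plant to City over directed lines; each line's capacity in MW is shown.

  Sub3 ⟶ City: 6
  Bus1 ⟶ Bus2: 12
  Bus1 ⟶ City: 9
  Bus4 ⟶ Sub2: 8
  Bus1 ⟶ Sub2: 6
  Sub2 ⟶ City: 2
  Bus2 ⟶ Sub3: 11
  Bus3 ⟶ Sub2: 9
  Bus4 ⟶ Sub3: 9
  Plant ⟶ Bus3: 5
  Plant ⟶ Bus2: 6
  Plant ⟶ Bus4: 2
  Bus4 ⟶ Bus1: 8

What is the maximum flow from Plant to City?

Augment Plant→Bus2→Sub3→City: bottleneck 6, flow now 6.
Augment Plant→Bus4→Bus1→City: bottleneck 2, flow now 8.
Augment Plant→Bus3→Sub2→City: bottleneck 2, flow now 10.
No augmenting path remains; maximum flow = 10.
In the residual graph, reachable from Plant: {Plant, Bus3, Sub2}.
Min-cut edges: Plant→Bus2 (6), Plant→Bus4 (2), Sub2→City (2); capacity 6 + 2 + 2 = 10.
This cut is saturated, so no flow can exceed 10.

10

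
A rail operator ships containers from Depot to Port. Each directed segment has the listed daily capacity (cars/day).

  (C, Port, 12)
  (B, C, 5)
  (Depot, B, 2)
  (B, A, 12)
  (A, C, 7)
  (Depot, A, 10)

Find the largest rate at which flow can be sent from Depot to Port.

9

Augment Depot→A→C→Port: bottleneck 7, flow now 7.
Augment Depot→B→C→Port: bottleneck 2, flow now 9.
No augmenting path remains; maximum flow = 9.
In the residual graph, reachable from Depot: {Depot, A}.
Min-cut edges: Depot→B (2), A→C (7); capacity 2 + 7 = 9.
This cut is saturated, so no flow can exceed 9.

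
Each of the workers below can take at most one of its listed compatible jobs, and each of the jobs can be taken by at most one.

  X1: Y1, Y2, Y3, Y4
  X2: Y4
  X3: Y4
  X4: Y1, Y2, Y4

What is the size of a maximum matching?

3

Unit-capacity flow: source→left, listed edges, right→sink; max matching = max flow.
Augmenting path X1→Y1 (+1); matched 1.
Augmenting path X2→Y4 (+1); matched 2.
Augmenting path X4→Y2 (+1); matched 3.
No augmenting path remains; maximum matching = 3.
König certificate: {X1, X4, Y4} is a vertex cover of size 3 (every listed pair touches it), so no matching can be larger.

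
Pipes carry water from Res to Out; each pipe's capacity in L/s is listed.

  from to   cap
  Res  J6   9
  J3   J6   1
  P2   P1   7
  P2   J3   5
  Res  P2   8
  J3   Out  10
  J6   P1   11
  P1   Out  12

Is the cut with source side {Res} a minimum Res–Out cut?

Given cut capacity: 8 + 9 = 17.
Augment Res→P2→P1→Out: bottleneck 7, flow now 7.
Augment Res→P2→J3→Out: bottleneck 1, flow now 8.
Augment Res→J6→P1→Out: bottleneck 5, flow now 13.
Augment Res→J6→P1→P2→J3→Out: bottleneck 4, flow now 17. (uses reverse residual edge)
No augmenting path remains; maximum flow = 17.
Cut capacity 17 equals the max flow, so it is a minimum cut.

Yes — it is a minimum cut (capacity 17).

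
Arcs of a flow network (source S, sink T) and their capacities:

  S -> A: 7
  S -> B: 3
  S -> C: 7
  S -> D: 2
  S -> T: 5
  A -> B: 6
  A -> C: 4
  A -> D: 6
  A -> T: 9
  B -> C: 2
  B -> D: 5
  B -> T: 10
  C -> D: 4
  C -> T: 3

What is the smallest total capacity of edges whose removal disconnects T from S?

Augment S→T: bottleneck 5, flow now 5.
Augment S→A→T: bottleneck 7, flow now 12.
Augment S→B→T: bottleneck 3, flow now 15.
Augment S→C→T: bottleneck 3, flow now 18.
No augmenting path remains; maximum flow = 18.
By max-flow min-cut, the minimum cut capacity equals the max flow.
In the residual graph, reachable from S: {S, C, D}.
Min-cut edges: S→A (7), S→B (3), S→T (5), C→T (3); capacity 7 + 3 + 5 + 3 = 18.

18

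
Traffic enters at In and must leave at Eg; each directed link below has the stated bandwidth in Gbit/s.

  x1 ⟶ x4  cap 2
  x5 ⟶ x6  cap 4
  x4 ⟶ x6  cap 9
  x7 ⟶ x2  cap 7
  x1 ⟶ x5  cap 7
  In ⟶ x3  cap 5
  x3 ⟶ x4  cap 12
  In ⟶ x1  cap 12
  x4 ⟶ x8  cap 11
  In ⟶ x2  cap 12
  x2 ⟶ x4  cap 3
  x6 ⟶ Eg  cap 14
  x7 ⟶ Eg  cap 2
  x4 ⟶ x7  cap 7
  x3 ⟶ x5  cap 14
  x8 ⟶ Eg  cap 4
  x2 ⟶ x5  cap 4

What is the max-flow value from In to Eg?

Augment In→x1→x4→x6→Eg: bottleneck 2, flow now 2.
Augment In→x1→x5→x6→Eg: bottleneck 4, flow now 6.
Augment In→x2→x4→x6→Eg: bottleneck 3, flow now 9.
Augment In→x3→x4→x6→Eg: bottleneck 4, flow now 13.
Augment In→x3→x4→x7→Eg: bottleneck 1, flow now 14.
No augmenting path remains; maximum flow = 14.
In the residual graph, reachable from In: {In, x1, x2, x5}.
Min-cut edges: In→x3 (5), x1→x4 (2), x2→x4 (3), x5→x6 (4); capacity 5 + 2 + 3 + 4 = 14.
This cut is saturated, so no flow can exceed 14.

14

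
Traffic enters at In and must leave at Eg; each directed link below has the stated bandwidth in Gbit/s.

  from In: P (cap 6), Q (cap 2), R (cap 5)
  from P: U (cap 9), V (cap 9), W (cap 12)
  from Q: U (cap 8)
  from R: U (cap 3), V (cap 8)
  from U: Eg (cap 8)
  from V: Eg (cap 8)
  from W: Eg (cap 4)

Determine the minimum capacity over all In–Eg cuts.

Augment In→P→U→Eg: bottleneck 6, flow now 6.
Augment In→Q→U→Eg: bottleneck 2, flow now 8.
Augment In→R→V→Eg: bottleneck 5, flow now 13.
No augmenting path remains; maximum flow = 13.
By max-flow min-cut, the minimum cut capacity equals the max flow.
In the residual graph, reachable from In: {In}.
Min-cut edges: In→P (6), In→Q (2), In→R (5); capacity 6 + 2 + 5 = 13.

13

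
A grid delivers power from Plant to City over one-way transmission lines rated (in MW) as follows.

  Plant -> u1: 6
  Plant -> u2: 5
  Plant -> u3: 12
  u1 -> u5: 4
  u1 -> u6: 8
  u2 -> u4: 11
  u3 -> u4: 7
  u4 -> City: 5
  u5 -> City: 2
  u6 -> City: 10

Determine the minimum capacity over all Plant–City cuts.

Augment Plant→u1→u5→City: bottleneck 2, flow now 2.
Augment Plant→u1→u6→City: bottleneck 4, flow now 6.
Augment Plant→u2→u4→City: bottleneck 5, flow now 11.
No augmenting path remains; maximum flow = 11.
By max-flow min-cut, the minimum cut capacity equals the max flow.
In the residual graph, reachable from Plant: {Plant, u2, u3, u4}.
Min-cut edges: Plant→u1 (6), u4→City (5); capacity 6 + 5 = 11.

11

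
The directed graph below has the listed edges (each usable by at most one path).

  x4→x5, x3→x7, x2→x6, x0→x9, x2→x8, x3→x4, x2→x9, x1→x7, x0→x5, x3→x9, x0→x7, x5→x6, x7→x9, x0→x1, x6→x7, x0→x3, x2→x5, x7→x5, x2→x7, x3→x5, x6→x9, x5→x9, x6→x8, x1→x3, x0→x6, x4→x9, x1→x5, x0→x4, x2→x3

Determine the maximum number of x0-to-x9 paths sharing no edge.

Assign every edge capacity 1; by Menger, the answer equals the max flow.
Path x0→x9 (+1); total 1.
Path x0→x3→x9 (+1); total 2.
Path x0→x4→x9 (+1); total 3.
Path x0→x5→x9 (+1); total 4.
Path x0→x6→x9 (+1); total 5.
Path x0→x7→x9 (+1); total 6.
No residual x0→x9 path; max flow = 6.
Certifying cut of size 6: {x0→x9, x3→x9, x4→x9, x5→x9, x6→x9, x7→x9}.

6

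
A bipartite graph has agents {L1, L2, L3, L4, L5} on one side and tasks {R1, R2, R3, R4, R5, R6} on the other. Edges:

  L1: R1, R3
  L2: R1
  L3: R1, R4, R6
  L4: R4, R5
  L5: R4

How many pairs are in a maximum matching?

Unit-capacity flow: source→left, listed edges, right→sink; max matching = max flow.
Augmenting path L1→R1 (+1); matched 1.
Augmenting path L3→R4 (+1); matched 2.
Augmenting path L4→R5 (+1); matched 3.
Augmenting path L2→R1→L1→R3 (+1); matched 4.
Augmenting path L5→R4→L3→R6 (+1); matched 5.
No augmenting path remains; maximum matching = 5.
König certificate: {L1, L2, L3, L4, L5} is a vertex cover of size 5 (every listed pair touches it), so no matching can be larger.

5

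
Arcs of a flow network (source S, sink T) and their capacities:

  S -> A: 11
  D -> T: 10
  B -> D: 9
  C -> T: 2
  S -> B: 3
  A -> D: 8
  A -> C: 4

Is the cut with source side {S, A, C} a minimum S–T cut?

Given cut capacity: 3 + 8 + 2 = 13.
Augment S→A→C→T: bottleneck 2, flow now 2.
Augment S→A→D→T: bottleneck 8, flow now 10.
Augment S→B→D→T: bottleneck 2, flow now 12.
No augmenting path remains; maximum flow = 12.
In the residual graph, reachable from S: {S, A, B, C, D}.
Min-cut edges: C→T (2), D→T (10); capacity 2 + 10 = 12.
Cut capacity 13 exceeds the max flow 12, so it is not minimum.

No — its capacity is 13, but the minimum cut has capacity 12.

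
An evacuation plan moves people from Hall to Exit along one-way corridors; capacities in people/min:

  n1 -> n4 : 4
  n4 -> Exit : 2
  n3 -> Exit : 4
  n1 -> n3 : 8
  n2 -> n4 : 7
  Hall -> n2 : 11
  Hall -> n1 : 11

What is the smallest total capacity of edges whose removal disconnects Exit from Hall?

Augment Hall→n1→n3→Exit: bottleneck 4, flow now 4.
Augment Hall→n1→n4→Exit: bottleneck 2, flow now 6.
No augmenting path remains; maximum flow = 6.
By max-flow min-cut, the minimum cut capacity equals the max flow.
In the residual graph, reachable from Hall: {Hall, n1, n2, n3, n4}.
Min-cut edges: n3→Exit (4), n4→Exit (2); capacity 4 + 2 = 6.

6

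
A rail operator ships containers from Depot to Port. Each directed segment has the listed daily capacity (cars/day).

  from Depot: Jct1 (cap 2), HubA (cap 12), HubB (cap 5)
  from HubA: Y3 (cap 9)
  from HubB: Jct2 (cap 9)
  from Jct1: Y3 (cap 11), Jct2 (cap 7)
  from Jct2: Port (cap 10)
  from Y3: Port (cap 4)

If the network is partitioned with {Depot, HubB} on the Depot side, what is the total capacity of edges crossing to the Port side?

Edges leaving {Depot, HubB}: Depot→HubA (12), Depot→Jct1 (2), HubB→Jct2 (9).
Cut capacity = 12 + 2 + 9 = 23.

23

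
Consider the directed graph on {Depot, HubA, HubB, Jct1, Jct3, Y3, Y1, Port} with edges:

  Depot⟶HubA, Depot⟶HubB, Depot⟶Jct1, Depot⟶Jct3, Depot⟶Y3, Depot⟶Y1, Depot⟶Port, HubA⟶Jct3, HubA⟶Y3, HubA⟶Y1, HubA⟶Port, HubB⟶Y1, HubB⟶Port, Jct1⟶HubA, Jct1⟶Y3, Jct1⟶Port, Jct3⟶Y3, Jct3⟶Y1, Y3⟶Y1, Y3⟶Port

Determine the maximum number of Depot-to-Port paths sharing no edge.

Assign every edge capacity 1; by Menger, the answer equals the max flow.
Path Depot→Port (+1); total 1.
Path Depot→HubA→Port (+1); total 2.
Path Depot→HubB→Port (+1); total 3.
Path Depot→Jct1→Port (+1); total 4.
Path Depot→Y3→Port (+1); total 5.
No residual Depot→Port path; max flow = 5.
Certifying cut of size 5: {Depot→HubA, Depot→HubB, Depot→Jct1, Depot→Port, Y3→Port}.

5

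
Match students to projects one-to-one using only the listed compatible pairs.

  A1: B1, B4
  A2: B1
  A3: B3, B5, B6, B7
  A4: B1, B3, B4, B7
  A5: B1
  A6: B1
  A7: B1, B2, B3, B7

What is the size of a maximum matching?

5

Unit-capacity flow: source→left, listed edges, right→sink; max matching = max flow.
Augmenting path A1→B1 (+1); matched 1.
Augmenting path A3→B3 (+1); matched 2.
Augmenting path A4→B4 (+1); matched 3.
Augmenting path A7→B2 (+1); matched 4.
Augmenting path A2→B1→A1→B4→A4→B7 (+1); matched 5.
No augmenting path remains; maximum matching = 5.
König certificate: {A1, A3, A4, A7, B1} is a vertex cover of size 5 (every listed pair touches it), so no matching can be larger.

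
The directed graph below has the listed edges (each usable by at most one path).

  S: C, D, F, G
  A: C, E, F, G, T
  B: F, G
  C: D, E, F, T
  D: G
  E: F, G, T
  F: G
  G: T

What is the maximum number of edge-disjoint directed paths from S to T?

Assign every edge capacity 1; by Menger, the answer equals the max flow.
Path S→C→T (+1); total 1.
Path S→G→T (+1); total 2.
No residual S→T path; max flow = 2.
Certifying cut of size 2: {G→T, S→C}.

2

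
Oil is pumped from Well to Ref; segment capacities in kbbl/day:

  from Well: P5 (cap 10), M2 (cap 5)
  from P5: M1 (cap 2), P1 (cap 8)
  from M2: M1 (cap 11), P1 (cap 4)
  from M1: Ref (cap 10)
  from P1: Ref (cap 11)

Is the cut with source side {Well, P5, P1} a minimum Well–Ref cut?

Given cut capacity: 5 + 2 + 11 = 18.
Augment Well→P5→M1→Ref: bottleneck 2, flow now 2.
Augment Well→P5→P1→Ref: bottleneck 8, flow now 10.
Augment Well→M2→M1→Ref: bottleneck 5, flow now 15.
No augmenting path remains; maximum flow = 15.
In the residual graph, reachable from Well: {Well}.
Min-cut edges: Well→P5 (10), Well→M2 (5); capacity 10 + 5 = 15.
Cut capacity 18 exceeds the max flow 15, so it is not minimum.

No — its capacity is 18, but the minimum cut has capacity 15.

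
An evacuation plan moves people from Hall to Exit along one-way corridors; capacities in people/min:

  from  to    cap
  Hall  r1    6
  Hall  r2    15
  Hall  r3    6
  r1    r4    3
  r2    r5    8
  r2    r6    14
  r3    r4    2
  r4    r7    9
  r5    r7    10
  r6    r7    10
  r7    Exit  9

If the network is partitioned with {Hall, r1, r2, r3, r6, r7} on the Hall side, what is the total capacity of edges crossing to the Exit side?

22

Edges leaving {Hall, r1, r2, r3, r6, r7}: r1→r4 (3), r2→r5 (8), r3→r4 (2), r7→Exit (9).
Cut capacity = 3 + 8 + 2 + 9 = 22.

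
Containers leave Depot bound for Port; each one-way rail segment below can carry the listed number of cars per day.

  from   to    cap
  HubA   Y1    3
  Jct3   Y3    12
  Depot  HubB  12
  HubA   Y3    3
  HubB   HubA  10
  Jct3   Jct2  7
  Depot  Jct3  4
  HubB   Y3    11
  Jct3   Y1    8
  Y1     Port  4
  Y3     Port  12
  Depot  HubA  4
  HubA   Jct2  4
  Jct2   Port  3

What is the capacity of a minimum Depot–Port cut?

19

Augment Depot→HubA→Jct2→Port: bottleneck 3, flow now 3.
Augment Depot→HubA→Y1→Port: bottleneck 1, flow now 4.
Augment Depot→HubB→Y3→Port: bottleneck 11, flow now 15.
Augment Depot→Jct3→Y1→Port: bottleneck 3, flow now 18.
Augment Depot→Jct3→Y3→Port: bottleneck 1, flow now 19.
No augmenting path remains; maximum flow = 19.
By max-flow min-cut, the minimum cut capacity equals the max flow.
In the residual graph, reachable from Depot: {Depot, HubA, HubB, Jct3, Jct2, Y1, Y3}.
Min-cut edges: Jct2→Port (3), Y1→Port (4), Y3→Port (12); capacity 3 + 4 + 12 = 19.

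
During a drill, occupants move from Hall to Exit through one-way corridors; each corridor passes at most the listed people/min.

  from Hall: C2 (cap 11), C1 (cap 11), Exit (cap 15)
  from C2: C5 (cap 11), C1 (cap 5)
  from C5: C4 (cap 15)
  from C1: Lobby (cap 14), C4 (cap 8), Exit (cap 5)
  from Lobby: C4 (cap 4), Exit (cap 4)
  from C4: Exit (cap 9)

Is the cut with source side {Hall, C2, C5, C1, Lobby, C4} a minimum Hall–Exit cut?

Yes — it is a minimum cut (capacity 33).

Given cut capacity: 15 + 5 + 4 + 9 = 33.
Augment Hall→Exit: bottleneck 15, flow now 15.
Augment Hall→C1→Exit: bottleneck 5, flow now 20.
Augment Hall→C1→Lobby→Exit: bottleneck 4, flow now 24.
Augment Hall→C1→C4→Exit: bottleneck 2, flow now 26.
Augment Hall→C2→C5→C4→Exit: bottleneck 7, flow now 33.
No augmenting path remains; maximum flow = 33.
Cut capacity 33 equals the max flow, so it is a minimum cut.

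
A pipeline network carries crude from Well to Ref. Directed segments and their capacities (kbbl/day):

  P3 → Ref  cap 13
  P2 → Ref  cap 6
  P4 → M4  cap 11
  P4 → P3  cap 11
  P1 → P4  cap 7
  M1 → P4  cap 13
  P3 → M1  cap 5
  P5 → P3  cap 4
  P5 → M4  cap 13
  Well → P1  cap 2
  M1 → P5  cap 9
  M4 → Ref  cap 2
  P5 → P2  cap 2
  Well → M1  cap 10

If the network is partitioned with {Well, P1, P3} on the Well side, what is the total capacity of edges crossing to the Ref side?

35

Edges leaving {Well, P1, P3}: Well→M1 (10), P1→P4 (7), P3→M1 (5), P3→Ref (13).
Cut capacity = 10 + 7 + 5 + 13 = 35.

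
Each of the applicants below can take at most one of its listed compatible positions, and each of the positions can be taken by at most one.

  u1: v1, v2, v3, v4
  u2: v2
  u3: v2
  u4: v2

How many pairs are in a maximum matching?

2

Unit-capacity flow: source→left, listed edges, right→sink; max matching = max flow.
Augmenting path u1→v1 (+1); matched 1.
Augmenting path u2→v2 (+1); matched 2.
No augmenting path remains; maximum matching = 2.
König certificate: {u1, v2} is a vertex cover of size 2 (every listed pair touches it), so no matching can be larger.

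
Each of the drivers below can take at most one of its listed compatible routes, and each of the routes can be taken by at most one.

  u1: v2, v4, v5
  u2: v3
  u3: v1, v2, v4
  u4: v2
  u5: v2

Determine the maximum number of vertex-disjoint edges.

4

Unit-capacity flow: source→left, listed edges, right→sink; max matching = max flow.
Augmenting path u1→v2 (+1); matched 1.
Augmenting path u2→v3 (+1); matched 2.
Augmenting path u3→v1 (+1); matched 3.
Augmenting path u4→v2→u1→v4 (+1); matched 4.
No augmenting path remains; maximum matching = 4.
König certificate: {u1, u2, u3, v2} is a vertex cover of size 4 (every listed pair touches it), so no matching can be larger.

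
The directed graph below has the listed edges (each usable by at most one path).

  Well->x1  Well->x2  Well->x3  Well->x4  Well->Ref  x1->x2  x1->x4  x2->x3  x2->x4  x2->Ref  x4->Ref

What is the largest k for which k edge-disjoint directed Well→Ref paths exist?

3

Assign every edge capacity 1; by Menger, the answer equals the max flow.
Path Well→Ref (+1); total 1.
Path Well→x2→Ref (+1); total 2.
Path Well→x4→Ref (+1); total 3.
No residual Well→Ref path; max flow = 3.
Certifying cut of size 3: {Well→Ref, x2→Ref, x4→Ref}.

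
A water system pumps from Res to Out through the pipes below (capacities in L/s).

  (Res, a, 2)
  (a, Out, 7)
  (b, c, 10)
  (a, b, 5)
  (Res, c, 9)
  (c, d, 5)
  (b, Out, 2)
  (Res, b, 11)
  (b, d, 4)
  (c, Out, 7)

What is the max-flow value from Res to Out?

11

Augment Res→a→Out: bottleneck 2, flow now 2.
Augment Res→b→Out: bottleneck 2, flow now 4.
Augment Res→c→Out: bottleneck 7, flow now 11.
No augmenting path remains; maximum flow = 11.
In the residual graph, reachable from Res: {Res, b, c, d}.
Min-cut edges: Res→a (2), b→Out (2), c→Out (7); capacity 2 + 2 + 7 = 11.
This cut is saturated, so no flow can exceed 11.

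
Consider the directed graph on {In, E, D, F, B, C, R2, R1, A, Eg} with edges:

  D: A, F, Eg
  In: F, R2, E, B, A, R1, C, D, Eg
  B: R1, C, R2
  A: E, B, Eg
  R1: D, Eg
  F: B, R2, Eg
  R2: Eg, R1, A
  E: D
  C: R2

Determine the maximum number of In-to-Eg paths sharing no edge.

Assign every edge capacity 1; by Menger, the answer equals the max flow.
Path In→Eg (+1); total 1.
Path In→D→Eg (+1); total 2.
Path In→F→Eg (+1); total 3.
Path In→R2→Eg (+1); total 4.
Path In→R1→Eg (+1); total 5.
Path In→A→Eg (+1); total 6.
No residual In→Eg path; max flow = 6.
Certifying cut of size 6: {A→Eg, D→Eg, F→Eg, In→Eg, R1→Eg, R2→Eg}.

6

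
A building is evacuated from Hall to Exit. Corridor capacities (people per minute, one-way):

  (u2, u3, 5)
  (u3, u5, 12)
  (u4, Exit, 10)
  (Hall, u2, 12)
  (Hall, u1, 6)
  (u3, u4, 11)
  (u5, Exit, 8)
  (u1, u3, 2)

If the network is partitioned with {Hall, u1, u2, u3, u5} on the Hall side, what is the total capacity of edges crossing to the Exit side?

19

Edges leaving {Hall, u1, u2, u3, u5}: u3→u4 (11), u5→Exit (8).
Cut capacity = 11 + 8 = 19.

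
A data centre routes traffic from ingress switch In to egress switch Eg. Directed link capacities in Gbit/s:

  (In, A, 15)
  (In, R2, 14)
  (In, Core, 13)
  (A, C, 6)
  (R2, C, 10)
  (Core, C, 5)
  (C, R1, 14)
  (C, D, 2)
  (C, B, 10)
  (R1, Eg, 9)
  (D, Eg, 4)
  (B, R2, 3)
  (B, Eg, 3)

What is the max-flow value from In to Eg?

Augment In→A→C→R1→Eg: bottleneck 6, flow now 6.
Augment In→R2→C→R1→Eg: bottleneck 3, flow now 9.
Augment In→R2→C→D→Eg: bottleneck 2, flow now 11.
Augment In→R2→C→B→Eg: bottleneck 3, flow now 14.
No augmenting path remains; maximum flow = 14.
In the residual graph, reachable from In: {In, A, R2, Core, C, R1, B}.
Min-cut edges: C→D (2), R1→Eg (9), B→Eg (3); capacity 2 + 9 + 3 = 14.
This cut is saturated, so no flow can exceed 14.

14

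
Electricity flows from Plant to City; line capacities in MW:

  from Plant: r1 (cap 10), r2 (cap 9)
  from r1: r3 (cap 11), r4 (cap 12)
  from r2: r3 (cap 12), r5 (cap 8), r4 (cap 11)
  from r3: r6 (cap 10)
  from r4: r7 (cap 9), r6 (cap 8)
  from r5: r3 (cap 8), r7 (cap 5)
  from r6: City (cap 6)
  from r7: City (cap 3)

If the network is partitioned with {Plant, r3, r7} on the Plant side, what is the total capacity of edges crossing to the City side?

32

Edges leaving {Plant, r3, r7}: Plant→r1 (10), Plant→r2 (9), r3→r6 (10), r7→City (3).
Cut capacity = 10 + 9 + 10 + 3 = 32.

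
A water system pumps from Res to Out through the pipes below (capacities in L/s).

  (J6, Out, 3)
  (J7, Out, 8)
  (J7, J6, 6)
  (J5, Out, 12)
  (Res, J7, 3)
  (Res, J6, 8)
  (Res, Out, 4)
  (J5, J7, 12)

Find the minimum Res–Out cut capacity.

Augment Res→Out: bottleneck 4, flow now 4.
Augment Res→J7→Out: bottleneck 3, flow now 7.
Augment Res→J6→Out: bottleneck 3, flow now 10.
No augmenting path remains; maximum flow = 10.
By max-flow min-cut, the minimum cut capacity equals the max flow.
In the residual graph, reachable from Res: {Res, J6}.
Min-cut edges: Res→J7 (3), Res→Out (4), J6→Out (3); capacity 3 + 4 + 3 = 10.

10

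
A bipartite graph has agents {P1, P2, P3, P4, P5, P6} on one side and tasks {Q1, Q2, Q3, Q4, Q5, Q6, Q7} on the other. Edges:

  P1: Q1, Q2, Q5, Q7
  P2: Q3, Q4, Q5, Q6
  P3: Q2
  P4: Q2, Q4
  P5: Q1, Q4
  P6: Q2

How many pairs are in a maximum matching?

5

Unit-capacity flow: source→left, listed edges, right→sink; max matching = max flow.
Augmenting path P1→Q1 (+1); matched 1.
Augmenting path P2→Q3 (+1); matched 2.
Augmenting path P3→Q2 (+1); matched 3.
Augmenting path P4→Q4 (+1); matched 4.
Augmenting path P5→Q1→P1→Q5 (+1); matched 5.
No augmenting path remains; maximum matching = 5.
König certificate: {P1, P2, P4, P5, Q2} is a vertex cover of size 5 (every listed pair touches it), so no matching can be larger.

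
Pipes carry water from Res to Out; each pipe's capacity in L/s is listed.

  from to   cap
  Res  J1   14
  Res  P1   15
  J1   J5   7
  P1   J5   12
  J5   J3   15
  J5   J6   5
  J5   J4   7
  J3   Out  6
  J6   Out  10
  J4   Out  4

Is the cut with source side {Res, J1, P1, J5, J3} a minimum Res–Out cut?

Given cut capacity: 5 + 7 + 6 = 18.
Augment Res→J1→J5→J3→Out: bottleneck 6, flow now 6.
Augment Res→J1→J5→J6→Out: bottleneck 1, flow now 7.
Augment Res→P1→J5→J6→Out: bottleneck 4, flow now 11.
Augment Res→P1→J5→J4→Out: bottleneck 4, flow now 15.
No augmenting path remains; maximum flow = 15.
In the residual graph, reachable from Res: {Res, J1, P1, J5, J3, J4}.
Min-cut edges: J5→J6 (5), J3→Out (6), J4→Out (4); capacity 5 + 6 + 4 = 15.
Cut capacity 18 exceeds the max flow 15, so it is not minimum.

No — its capacity is 18, but the minimum cut has capacity 15.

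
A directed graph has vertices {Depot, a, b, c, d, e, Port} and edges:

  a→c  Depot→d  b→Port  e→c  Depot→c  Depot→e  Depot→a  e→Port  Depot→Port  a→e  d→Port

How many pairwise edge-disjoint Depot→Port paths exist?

Assign every edge capacity 1; by Menger, the answer equals the max flow.
Path Depot→Port (+1); total 1.
Path Depot→d→Port (+1); total 2.
Path Depot→e→Port (+1); total 3.
No residual Depot→Port path; max flow = 3.
Certifying cut of size 3: {Depot→Port, Depot→d, e→Port}.

3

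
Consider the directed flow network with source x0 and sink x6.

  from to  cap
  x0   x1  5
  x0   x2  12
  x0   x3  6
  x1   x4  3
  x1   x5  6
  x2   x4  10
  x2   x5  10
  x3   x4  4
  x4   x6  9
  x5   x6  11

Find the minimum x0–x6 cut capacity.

Augment x0→x1→x4→x6: bottleneck 3, flow now 3.
Augment x0→x1→x5→x6: bottleneck 2, flow now 5.
Augment x0→x2→x4→x6: bottleneck 6, flow now 11.
Augment x0→x2→x5→x6: bottleneck 6, flow now 17.
Augment x0→x3→x4→x1→x5→x6: bottleneck 3, flow now 20. (uses reverse residual edge)
No augmenting path remains; maximum flow = 20.
By max-flow min-cut, the minimum cut capacity equals the max flow.
In the residual graph, reachable from x0: {x0, x1, x2, x3, x4, x5}.
Min-cut edges: x4→x6 (9), x5→x6 (11); capacity 9 + 11 = 20.

20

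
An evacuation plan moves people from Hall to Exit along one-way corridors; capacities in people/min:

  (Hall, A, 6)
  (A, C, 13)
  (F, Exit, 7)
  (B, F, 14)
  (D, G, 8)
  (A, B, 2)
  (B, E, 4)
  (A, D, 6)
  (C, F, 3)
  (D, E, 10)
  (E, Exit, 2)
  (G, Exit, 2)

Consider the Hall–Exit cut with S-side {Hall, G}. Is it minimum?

Given cut capacity: 6 + 2 = 8.
Augment Hall→A→B→E→Exit: bottleneck 2, flow now 2.
Augment Hall→A→C→F→Exit: bottleneck 3, flow now 5.
Augment Hall→A→D→G→Exit: bottleneck 1, flow now 6.
No augmenting path remains; maximum flow = 6.
In the residual graph, reachable from Hall: {Hall}.
Min-cut edges: Hall→A (6); capacity 6 = 6.
Cut capacity 8 exceeds the max flow 6, so it is not minimum.

No — its capacity is 8, but the minimum cut has capacity 6.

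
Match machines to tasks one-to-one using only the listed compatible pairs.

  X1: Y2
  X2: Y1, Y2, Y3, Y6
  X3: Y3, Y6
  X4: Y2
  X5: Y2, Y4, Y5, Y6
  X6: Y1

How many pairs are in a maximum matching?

5

Unit-capacity flow: source→left, listed edges, right→sink; max matching = max flow.
Augmenting path X1→Y2 (+1); matched 1.
Augmenting path X2→Y1 (+1); matched 2.
Augmenting path X3→Y3 (+1); matched 3.
Augmenting path X5→Y4 (+1); matched 4.
Augmenting path X6→Y1→X2→Y6 (+1); matched 5.
No augmenting path remains; maximum matching = 5.
König certificate: {X2, X3, X5, X6, Y2} is a vertex cover of size 5 (every listed pair touches it), so no matching can be larger.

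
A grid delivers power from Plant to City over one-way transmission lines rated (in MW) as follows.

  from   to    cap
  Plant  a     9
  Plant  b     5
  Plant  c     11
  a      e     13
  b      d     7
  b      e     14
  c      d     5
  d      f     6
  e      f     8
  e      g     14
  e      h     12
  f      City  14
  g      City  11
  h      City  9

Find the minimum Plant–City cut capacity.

19

Augment Plant→a→e→f→City: bottleneck 8, flow now 8.
Augment Plant→a→e→g→City: bottleneck 1, flow now 9.
Augment Plant→b→d→f→City: bottleneck 5, flow now 14.
Augment Plant→c→d→f→City: bottleneck 1, flow now 15.
Augment Plant→c→d→b→e→g→City: bottleneck 4, flow now 19. (uses reverse residual edge)
No augmenting path remains; maximum flow = 19.
By max-flow min-cut, the minimum cut capacity equals the max flow.
In the residual graph, reachable from Plant: {Plant, c}.
Min-cut edges: Plant→a (9), Plant→b (5), c→d (5); capacity 9 + 5 + 5 = 19.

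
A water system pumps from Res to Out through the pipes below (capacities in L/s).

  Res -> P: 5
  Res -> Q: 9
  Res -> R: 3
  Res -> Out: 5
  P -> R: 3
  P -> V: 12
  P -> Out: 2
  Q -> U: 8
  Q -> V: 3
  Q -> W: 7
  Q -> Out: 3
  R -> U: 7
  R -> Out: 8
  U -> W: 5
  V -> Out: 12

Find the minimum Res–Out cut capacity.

Augment Res→Out: bottleneck 5, flow now 5.
Augment Res→P→Out: bottleneck 2, flow now 7.
Augment Res→Q→Out: bottleneck 3, flow now 10.
Augment Res→R→Out: bottleneck 3, flow now 13.
Augment Res→P→R→Out: bottleneck 3, flow now 16.
Augment Res→Q→V→Out: bottleneck 3, flow now 19.
No augmenting path remains; maximum flow = 19.
By max-flow min-cut, the minimum cut capacity equals the max flow.
In the residual graph, reachable from Res: {Res, Q, U, W}.
Min-cut edges: Res→P (5), Res→R (3), Res→Out (5), Q→V (3), Q→Out (3); capacity 5 + 3 + 5 + 3 + 3 = 19.

19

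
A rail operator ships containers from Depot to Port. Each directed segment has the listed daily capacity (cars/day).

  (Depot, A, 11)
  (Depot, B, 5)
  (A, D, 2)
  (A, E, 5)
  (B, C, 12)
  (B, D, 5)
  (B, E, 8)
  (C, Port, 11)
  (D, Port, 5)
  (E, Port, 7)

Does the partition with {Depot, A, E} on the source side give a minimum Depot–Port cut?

No — its capacity is 14, but the minimum cut has capacity 12.

Given cut capacity: 5 + 2 + 7 = 14.
Augment Depot→A→D→Port: bottleneck 2, flow now 2.
Augment Depot→A→E→Port: bottleneck 5, flow now 7.
Augment Depot→B→C→Port: bottleneck 5, flow now 12.
No augmenting path remains; maximum flow = 12.
In the residual graph, reachable from Depot: {Depot, A}.
Min-cut edges: Depot→B (5), A→D (2), A→E (5); capacity 5 + 2 + 5 = 12.
Cut capacity 14 exceeds the max flow 12, so it is not minimum.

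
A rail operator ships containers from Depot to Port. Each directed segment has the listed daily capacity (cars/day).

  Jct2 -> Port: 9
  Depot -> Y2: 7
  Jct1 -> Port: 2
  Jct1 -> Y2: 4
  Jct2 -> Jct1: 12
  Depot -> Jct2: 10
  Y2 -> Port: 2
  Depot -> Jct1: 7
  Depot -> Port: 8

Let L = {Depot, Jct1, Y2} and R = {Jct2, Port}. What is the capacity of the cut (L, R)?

Edges leaving {Depot, Jct1, Y2}: Depot→Jct2 (10), Depot→Port (8), Jct1→Port (2), Y2→Port (2).
Cut capacity = 10 + 8 + 2 + 2 = 22.

22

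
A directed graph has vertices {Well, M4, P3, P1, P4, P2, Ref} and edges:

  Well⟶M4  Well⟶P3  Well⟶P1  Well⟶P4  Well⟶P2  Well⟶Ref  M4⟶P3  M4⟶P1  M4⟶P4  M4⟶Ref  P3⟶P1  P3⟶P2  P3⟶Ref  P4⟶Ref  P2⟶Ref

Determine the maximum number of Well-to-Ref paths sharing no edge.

Assign every edge capacity 1; by Menger, the answer equals the max flow.
Path Well→Ref (+1); total 1.
Path Well→M4→Ref (+1); total 2.
Path Well→P3→Ref (+1); total 3.
Path Well→P4→Ref (+1); total 4.
Path Well→P2→Ref (+1); total 5.
No residual Well→Ref path; max flow = 5.
Certifying cut of size 5: {Well→M4, Well→P2, Well→P3, Well→P4, Well→Ref}.

5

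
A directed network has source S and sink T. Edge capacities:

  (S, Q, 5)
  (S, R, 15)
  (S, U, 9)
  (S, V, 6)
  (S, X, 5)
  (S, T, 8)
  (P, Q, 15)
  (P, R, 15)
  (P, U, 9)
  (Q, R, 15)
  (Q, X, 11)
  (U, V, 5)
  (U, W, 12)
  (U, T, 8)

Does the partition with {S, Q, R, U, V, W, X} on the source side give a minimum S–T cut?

Given cut capacity: 8 + 8 = 16.
Augment S→T: bottleneck 8, flow now 8.
Augment S→U→T: bottleneck 8, flow now 16.
No augmenting path remains; maximum flow = 16.
Cut capacity 16 equals the max flow, so it is a minimum cut.

Yes — it is a minimum cut (capacity 16).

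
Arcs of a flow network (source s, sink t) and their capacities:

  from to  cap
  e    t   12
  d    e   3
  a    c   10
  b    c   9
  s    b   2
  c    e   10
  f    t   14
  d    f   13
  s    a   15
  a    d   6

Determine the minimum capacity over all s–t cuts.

Augment s→a→c→e→t: bottleneck 10, flow now 10.
Augment s→a→d→e→t: bottleneck 2, flow now 12.
Augment s→a→d→f→t: bottleneck 3, flow now 15.
Augment s→b→c→a→d→f→t: bottleneck 1, flow now 16. (uses reverse residual edge)
No augmenting path remains; maximum flow = 16.
By max-flow min-cut, the minimum cut capacity equals the max flow.
In the residual graph, reachable from s: {s, a, b, c}.
Min-cut edges: a→d (6), c→e (10); capacity 6 + 10 = 16.

16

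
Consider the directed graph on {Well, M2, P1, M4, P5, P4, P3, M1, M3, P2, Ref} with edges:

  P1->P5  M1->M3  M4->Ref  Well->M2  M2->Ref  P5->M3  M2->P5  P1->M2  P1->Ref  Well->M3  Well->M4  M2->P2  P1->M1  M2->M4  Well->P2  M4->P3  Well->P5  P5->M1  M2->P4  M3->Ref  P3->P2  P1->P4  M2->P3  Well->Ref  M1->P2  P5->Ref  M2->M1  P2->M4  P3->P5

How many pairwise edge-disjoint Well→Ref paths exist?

Assign every edge capacity 1; by Menger, the answer equals the max flow.
Path Well→Ref (+1); total 1.
Path Well→M2→Ref (+1); total 2.
Path Well→M4→Ref (+1); total 3.
Path Well→P5→Ref (+1); total 4.
Path Well→M3→Ref (+1); total 5.
No residual Well→Ref path; max flow = 5.
Certifying cut of size 5: {M3→Ref, M4→Ref, P5→Ref, Well→M2, Well→Ref}.

5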